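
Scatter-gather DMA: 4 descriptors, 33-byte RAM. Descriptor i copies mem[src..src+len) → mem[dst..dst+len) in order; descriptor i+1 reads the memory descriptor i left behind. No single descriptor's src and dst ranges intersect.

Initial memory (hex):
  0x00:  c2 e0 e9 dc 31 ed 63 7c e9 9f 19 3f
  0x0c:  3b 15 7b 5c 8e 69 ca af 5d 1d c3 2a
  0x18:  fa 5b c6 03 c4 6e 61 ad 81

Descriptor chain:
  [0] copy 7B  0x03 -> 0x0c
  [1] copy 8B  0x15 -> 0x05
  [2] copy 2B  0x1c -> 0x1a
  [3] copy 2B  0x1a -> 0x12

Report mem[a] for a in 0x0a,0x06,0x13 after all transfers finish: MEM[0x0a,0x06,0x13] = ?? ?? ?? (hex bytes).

  after D0: wrote 7B at 0x0c = dc31ed637ce99f
  after D1: wrote 8B at 0x05 = 1dc32afa5bc603c4
  after D2: wrote 2B at 0x1a = c46e
  after D3: wrote 2B at 0x12 = c46e
query mem[0x0a]=0xc6, mem[0x06]=0xc3, mem[0x13]=0x6e

MEM[0x0a,0x06,0x13] = c6 c3 6e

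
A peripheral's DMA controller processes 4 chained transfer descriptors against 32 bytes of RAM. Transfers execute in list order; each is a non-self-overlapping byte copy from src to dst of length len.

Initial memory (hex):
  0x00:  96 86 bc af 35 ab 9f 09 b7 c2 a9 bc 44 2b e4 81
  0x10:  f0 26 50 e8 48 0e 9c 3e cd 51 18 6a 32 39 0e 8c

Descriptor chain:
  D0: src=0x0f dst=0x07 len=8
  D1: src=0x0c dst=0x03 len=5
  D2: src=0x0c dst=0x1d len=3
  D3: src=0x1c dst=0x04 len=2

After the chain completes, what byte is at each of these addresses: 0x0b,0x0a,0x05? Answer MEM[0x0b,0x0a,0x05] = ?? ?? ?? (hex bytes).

#0 dst[0x07+8] := {0x81,0xf0,0x26,0x50,0xe8,0x48,0x0e,0x9c}
#1 dst[0x03+5] := {0x48,0x0e,0x9c,0x81,0xf0}
#2 dst[0x1d+3] := {0x48,0x0e,0x9c}
#3 dst[0x04+2] := {0x32,0x48}
query mem[0x0b]=0xe8, mem[0x0a]=0x50, mem[0x05]=0x48

MEM[0x0b,0x0a,0x05] = e8 50 48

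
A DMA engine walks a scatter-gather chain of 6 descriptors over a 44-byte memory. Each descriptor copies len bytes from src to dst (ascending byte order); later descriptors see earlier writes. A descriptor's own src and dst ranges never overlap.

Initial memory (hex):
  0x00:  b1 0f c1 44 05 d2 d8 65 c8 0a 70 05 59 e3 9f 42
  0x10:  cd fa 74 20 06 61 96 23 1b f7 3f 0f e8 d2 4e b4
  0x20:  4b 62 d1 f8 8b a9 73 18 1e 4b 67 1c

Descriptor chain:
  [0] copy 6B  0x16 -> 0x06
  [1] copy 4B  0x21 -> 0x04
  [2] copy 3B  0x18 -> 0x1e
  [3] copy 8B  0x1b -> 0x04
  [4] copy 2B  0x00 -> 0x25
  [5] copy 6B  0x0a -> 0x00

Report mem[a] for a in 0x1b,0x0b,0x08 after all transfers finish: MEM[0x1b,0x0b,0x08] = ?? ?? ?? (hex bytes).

  after D0: wrote 6B at 0x06 = 96231bf73f0f
  after D1: wrote 4B at 0x04 = 62d1f88b
  after D2: wrote 3B at 0x1e = 1bf73f
  after D3: wrote 8B at 0x04 = 0fe8d21bf73f62d1
  after D4: wrote 2B at 0x25 = b10f
  after D5: wrote 6B at 0x00 = 62d159e39f42
query mem[0x1b]=0x0f, mem[0x0b]=0xd1, mem[0x08]=0xf7

MEM[0x1b,0x0b,0x08] = 0f d1 f7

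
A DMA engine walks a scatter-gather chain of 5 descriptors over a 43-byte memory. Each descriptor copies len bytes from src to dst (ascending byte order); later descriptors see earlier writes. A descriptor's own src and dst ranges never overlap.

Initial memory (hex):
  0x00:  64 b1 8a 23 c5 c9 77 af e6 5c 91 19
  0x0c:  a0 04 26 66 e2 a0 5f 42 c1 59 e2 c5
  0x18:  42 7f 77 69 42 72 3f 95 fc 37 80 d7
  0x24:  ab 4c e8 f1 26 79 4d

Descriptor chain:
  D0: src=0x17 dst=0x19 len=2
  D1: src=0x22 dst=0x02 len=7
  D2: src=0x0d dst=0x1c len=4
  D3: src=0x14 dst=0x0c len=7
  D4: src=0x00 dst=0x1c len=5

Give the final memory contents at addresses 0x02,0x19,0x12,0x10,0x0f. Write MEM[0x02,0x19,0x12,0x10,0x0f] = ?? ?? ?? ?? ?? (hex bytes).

#0 dst[0x19+2] := {0xc5,0x42}
#1 dst[0x02+7] := {0x80,0xd7,0xab,0x4c,0xe8,0xf1,0x26}
#2 dst[0x1c+4] := {0x04,0x26,0x66,0xe2}
#3 dst[0x0c+7] := {0xc1,0x59,0xe2,0xc5,0x42,0xc5,0x42}
#4 dst[0x1c+5] := {0x64,0xb1,0x80,0xd7,0xab}
query mem[0x02]=0x80, mem[0x19]=0xc5, mem[0x12]=0x42, mem[0x10]=0x42, mem[0x0f]=0xc5

MEM[0x02,0x19,0x12,0x10,0x0f] = 80 c5 42 42 c5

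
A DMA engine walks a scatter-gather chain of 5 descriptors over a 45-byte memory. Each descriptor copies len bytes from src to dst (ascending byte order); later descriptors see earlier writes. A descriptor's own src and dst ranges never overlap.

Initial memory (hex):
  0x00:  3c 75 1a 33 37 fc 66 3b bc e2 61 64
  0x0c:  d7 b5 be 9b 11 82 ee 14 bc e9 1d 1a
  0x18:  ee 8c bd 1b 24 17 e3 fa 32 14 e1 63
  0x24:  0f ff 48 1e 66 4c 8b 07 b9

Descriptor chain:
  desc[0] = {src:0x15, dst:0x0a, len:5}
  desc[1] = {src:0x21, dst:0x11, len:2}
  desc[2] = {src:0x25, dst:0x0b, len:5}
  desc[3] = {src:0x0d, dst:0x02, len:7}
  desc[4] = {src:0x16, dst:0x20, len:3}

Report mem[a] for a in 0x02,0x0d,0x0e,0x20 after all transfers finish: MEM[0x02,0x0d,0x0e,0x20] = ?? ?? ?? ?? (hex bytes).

MEM[0x02,0x0d,0x0e,0x20] = 1e 1e 66 1d

#0 dst[0x0a+5] := {0xe9,0x1d,0x1a,0xee,0x8c}
#1 dst[0x11+2] := {0x14,0xe1}
#2 dst[0x0b+5] := {0xff,0x48,0x1e,0x66,0x4c}
#3 dst[0x02+7] := {0x1e,0x66,0x4c,0x11,0x14,0xe1,0x14}
#4 dst[0x20+3] := {0x1d,0x1a,0xee}
query mem[0x02]=0x1e, mem[0x0d]=0x1e, mem[0x0e]=0x66, mem[0x20]=0x1d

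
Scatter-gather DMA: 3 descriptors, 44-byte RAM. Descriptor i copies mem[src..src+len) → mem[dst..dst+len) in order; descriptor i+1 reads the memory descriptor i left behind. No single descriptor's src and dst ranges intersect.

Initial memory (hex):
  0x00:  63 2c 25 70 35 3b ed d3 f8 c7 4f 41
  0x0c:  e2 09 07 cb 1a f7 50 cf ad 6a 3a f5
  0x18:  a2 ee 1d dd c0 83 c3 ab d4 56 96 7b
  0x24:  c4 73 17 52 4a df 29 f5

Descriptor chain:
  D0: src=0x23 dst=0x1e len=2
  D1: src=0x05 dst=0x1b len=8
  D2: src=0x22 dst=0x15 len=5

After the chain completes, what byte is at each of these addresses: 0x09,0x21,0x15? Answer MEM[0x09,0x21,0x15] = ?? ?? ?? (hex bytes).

MEM[0x09,0x21,0x15] = c7 41 e2

[0] 0x23->0x1e len=2 : 7b c4
[1] 0x05->0x1b len=8 : 3b ed d3 f8 c7 4f 41 e2
[2] 0x22->0x15 len=5 : e2 7b c4 73 17
query mem[0x09]=0xc7, mem[0x21]=0x41, mem[0x15]=0xe2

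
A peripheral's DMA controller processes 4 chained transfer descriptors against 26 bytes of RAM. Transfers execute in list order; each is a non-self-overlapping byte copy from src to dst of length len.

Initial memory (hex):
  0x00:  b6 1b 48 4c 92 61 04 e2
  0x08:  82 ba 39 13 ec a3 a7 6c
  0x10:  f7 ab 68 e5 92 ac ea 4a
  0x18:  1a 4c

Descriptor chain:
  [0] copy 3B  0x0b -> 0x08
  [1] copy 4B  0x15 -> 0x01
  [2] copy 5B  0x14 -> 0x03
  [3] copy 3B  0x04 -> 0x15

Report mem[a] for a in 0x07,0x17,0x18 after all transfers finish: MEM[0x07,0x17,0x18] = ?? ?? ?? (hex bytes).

MEM[0x07,0x17,0x18] = 1a 4a 1a

D0: mem[0x08..0x0a] <- [13 ec a3]
D1: mem[0x01..0x04] <- [ac ea 4a 1a]
D2: mem[0x03..0x07] <- [92 ac ea 4a 1a]
D3: mem[0x15..0x17] <- [ac ea 4a]
query mem[0x07]=0x1a, mem[0x17]=0x4a, mem[0x18]=0x1a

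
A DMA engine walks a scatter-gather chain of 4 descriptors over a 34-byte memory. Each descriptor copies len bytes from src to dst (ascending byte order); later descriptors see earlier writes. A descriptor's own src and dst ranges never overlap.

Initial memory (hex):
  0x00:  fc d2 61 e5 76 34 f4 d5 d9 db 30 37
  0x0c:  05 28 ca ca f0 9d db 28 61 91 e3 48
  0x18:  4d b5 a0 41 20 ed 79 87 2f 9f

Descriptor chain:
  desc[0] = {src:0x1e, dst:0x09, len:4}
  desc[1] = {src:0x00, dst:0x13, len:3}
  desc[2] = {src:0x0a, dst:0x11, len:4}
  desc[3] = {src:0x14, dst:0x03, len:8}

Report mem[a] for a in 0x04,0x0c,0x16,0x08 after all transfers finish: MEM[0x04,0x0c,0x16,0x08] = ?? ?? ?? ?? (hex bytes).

MEM[0x04,0x0c,0x16,0x08] = 61 9f e3 b5

[0] 0x1e->0x09 len=4 : 79 87 2f 9f
[1] 0x00->0x13 len=3 : fc d2 61
[2] 0x0a->0x11 len=4 : 87 2f 9f 28
[3] 0x14->0x03 len=8 : 28 61 e3 48 4d b5 a0 41
query mem[0x04]=0x61, mem[0x0c]=0x9f, mem[0x16]=0xe3, mem[0x08]=0xb5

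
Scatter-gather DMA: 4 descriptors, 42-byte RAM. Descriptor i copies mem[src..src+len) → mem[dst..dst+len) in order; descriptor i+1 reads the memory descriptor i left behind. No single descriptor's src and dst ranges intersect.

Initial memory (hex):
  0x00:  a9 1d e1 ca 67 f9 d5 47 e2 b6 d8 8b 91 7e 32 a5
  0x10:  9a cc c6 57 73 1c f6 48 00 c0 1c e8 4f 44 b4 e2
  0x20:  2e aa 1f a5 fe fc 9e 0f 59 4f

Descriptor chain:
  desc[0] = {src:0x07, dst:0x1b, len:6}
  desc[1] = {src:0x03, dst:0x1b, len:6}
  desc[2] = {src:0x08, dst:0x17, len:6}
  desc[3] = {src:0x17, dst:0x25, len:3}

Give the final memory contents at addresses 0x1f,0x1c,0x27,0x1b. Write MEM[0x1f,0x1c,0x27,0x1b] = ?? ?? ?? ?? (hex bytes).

[0] 0x07->0x1b len=6 : 47 e2 b6 d8 8b 91
[1] 0x03->0x1b len=6 : ca 67 f9 d5 47 e2
[2] 0x08->0x17 len=6 : e2 b6 d8 8b 91 7e
[3] 0x17->0x25 len=3 : e2 b6 d8
query mem[0x1f]=0x47, mem[0x1c]=0x7e, mem[0x27]=0xd8, mem[0x1b]=0x91

MEM[0x1f,0x1c,0x27,0x1b] = 47 7e d8 91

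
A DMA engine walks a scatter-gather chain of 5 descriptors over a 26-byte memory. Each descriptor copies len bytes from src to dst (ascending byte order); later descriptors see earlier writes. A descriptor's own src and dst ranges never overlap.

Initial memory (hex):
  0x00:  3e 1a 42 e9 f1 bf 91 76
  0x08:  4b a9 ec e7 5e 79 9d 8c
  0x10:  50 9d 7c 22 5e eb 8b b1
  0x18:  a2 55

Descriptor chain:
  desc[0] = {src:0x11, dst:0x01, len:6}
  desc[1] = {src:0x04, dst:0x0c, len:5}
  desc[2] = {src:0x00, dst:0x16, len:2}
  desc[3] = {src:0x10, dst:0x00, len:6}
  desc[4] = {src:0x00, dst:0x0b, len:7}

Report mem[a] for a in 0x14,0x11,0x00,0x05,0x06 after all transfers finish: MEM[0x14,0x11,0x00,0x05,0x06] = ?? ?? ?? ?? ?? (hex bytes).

[0] 0x11->0x01 len=6 : 9d 7c 22 5e eb 8b
[1] 0x04->0x0c len=5 : 5e eb 8b 76 4b
[2] 0x00->0x16 len=2 : 3e 9d
[3] 0x10->0x00 len=6 : 4b 9d 7c 22 5e eb
[4] 0x00->0x0b len=7 : 4b 9d 7c 22 5e eb 8b
query mem[0x14]=0x5e, mem[0x11]=0x8b, mem[0x00]=0x4b, mem[0x05]=0xeb, mem[0x06]=0x8b

MEM[0x14,0x11,0x00,0x05,0x06] = 5e 8b 4b eb 8b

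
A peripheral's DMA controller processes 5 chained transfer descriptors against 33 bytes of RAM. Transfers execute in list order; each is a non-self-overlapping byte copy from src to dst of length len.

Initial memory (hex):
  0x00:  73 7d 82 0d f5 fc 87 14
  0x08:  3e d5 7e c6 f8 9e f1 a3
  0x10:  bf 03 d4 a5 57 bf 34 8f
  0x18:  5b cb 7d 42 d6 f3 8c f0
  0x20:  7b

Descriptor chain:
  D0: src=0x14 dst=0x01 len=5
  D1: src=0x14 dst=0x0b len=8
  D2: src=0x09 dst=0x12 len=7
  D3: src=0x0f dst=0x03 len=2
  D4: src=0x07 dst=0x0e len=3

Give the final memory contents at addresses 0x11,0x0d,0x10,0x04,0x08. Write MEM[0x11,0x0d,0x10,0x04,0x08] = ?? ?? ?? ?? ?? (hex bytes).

  after D0: wrote 5B at 0x01 = 57bf348f5b
  after D1: wrote 8B at 0x0b = 57bf348f5bcb7d42
  after D2: wrote 7B at 0x12 = d57e57bf348f5b
  after D3: wrote 2B at 0x03 = 5bcb
  after D4: wrote 3B at 0x0e = 143ed5
query mem[0x11]=0x7d, mem[0x0d]=0x34, mem[0x10]=0xd5, mem[0x04]=0xcb, mem[0x08]=0x3e

MEM[0x11,0x0d,0x10,0x04,0x08] = 7d 34 d5 cb 3e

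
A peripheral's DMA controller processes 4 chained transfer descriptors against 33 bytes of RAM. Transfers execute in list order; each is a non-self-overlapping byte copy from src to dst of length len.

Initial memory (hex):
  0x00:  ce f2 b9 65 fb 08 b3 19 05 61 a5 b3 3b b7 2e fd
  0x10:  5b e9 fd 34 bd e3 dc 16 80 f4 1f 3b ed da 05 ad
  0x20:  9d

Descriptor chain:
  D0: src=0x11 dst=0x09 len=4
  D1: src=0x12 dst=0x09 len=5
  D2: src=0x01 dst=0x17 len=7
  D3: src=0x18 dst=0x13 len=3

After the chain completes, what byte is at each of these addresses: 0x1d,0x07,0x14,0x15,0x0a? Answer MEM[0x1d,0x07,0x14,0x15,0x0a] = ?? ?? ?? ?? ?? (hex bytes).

MEM[0x1d,0x07,0x14,0x15,0x0a] = 19 19 65 fb 34

D0: mem[0x09..0x0c] <- [e9 fd 34 bd]
D1: mem[0x09..0x0d] <- [fd 34 bd e3 dc]
D2: mem[0x17..0x1d] <- [f2 b9 65 fb 08 b3 19]
D3: mem[0x13..0x15] <- [b9 65 fb]
query mem[0x1d]=0x19, mem[0x07]=0x19, mem[0x14]=0x65, mem[0x15]=0xfb, mem[0x0a]=0x34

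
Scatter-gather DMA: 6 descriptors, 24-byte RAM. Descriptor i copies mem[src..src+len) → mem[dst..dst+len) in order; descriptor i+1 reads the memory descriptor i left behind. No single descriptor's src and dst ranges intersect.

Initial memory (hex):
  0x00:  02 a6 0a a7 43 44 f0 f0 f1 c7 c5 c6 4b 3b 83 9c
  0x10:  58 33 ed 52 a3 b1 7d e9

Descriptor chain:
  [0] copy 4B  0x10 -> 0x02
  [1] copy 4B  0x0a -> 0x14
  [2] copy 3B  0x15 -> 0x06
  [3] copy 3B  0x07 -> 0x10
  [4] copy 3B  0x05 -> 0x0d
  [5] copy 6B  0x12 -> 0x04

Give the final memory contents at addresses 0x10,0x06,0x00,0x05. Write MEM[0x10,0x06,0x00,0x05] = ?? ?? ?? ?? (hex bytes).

#0 dst[0x02+4] := {0x58,0x33,0xed,0x52}
#1 dst[0x14+4] := {0xc5,0xc6,0x4b,0x3b}
#2 dst[0x06+3] := {0xc6,0x4b,0x3b}
#3 dst[0x10+3] := {0x4b,0x3b,0xc7}
#4 dst[0x0d+3] := {0x52,0xc6,0x4b}
#5 dst[0x04+6] := {0xc7,0x52,0xc5,0xc6,0x4b,0x3b}
query mem[0x10]=0x4b, mem[0x06]=0xc5, mem[0x00]=0x02, mem[0x05]=0x52

MEM[0x10,0x06,0x00,0x05] = 4b c5 02 52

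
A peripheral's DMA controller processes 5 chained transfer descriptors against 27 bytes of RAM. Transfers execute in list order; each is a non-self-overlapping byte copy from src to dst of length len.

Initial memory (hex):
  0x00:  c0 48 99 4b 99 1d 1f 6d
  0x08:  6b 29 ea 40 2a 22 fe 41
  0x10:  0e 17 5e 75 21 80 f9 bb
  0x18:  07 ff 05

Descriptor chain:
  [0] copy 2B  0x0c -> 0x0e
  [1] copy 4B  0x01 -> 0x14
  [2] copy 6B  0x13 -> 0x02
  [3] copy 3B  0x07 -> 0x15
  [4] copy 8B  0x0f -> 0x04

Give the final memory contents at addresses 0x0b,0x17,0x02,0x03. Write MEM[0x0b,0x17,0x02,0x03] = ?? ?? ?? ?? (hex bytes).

#0 dst[0x0e+2] := {0x2a,0x22}
#1 dst[0x14+4] := {0x48,0x99,0x4b,0x99}
#2 dst[0x02+6] := {0x75,0x48,0x99,0x4b,0x99,0x07}
#3 dst[0x15+3] := {0x07,0x6b,0x29}
#4 dst[0x04+8] := {0x22,0x0e,0x17,0x5e,0x75,0x48,0x07,0x6b}
query mem[0x0b]=0x6b, mem[0x17]=0x29, mem[0x02]=0x75, mem[0x03]=0x48

MEM[0x0b,0x17,0x02,0x03] = 6b 29 75 48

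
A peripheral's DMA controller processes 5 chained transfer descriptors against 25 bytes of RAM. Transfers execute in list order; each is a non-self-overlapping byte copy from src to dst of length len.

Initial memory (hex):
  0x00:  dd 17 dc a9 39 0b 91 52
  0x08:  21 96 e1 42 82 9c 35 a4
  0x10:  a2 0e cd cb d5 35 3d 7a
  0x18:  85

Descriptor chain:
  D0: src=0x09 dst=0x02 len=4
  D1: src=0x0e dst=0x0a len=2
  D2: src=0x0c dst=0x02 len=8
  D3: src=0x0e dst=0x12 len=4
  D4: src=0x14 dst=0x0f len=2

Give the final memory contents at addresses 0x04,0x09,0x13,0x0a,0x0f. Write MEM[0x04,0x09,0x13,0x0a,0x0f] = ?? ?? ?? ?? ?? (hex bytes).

MEM[0x04,0x09,0x13,0x0a,0x0f] = 35 cb a4 35 a2

  after D0: wrote 4B at 0x02 = 96e14282
  after D1: wrote 2B at 0x0a = 35a4
  after D2: wrote 8B at 0x02 = 829c35a4a20ecdcb
  after D3: wrote 4B at 0x12 = 35a4a20e
  after D4: wrote 2B at 0x0f = a20e
query mem[0x04]=0x35, mem[0x09]=0xcb, mem[0x13]=0xa4, mem[0x0a]=0x35, mem[0x0f]=0xa2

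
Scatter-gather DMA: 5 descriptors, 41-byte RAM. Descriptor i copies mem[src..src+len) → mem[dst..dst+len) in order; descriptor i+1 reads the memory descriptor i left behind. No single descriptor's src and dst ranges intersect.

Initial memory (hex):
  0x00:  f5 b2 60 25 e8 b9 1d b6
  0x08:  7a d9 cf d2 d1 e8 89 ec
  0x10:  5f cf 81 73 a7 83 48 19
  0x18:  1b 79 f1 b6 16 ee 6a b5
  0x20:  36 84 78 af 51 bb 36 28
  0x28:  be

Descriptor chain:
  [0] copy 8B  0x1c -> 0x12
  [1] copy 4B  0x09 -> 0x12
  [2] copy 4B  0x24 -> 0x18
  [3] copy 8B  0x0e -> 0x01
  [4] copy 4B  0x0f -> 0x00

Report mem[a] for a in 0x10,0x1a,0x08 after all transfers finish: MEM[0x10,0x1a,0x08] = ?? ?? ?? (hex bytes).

MEM[0x10,0x1a,0x08] = 5f 36 d1

D0: mem[0x12..0x19] <- [16 ee 6a b5 36 84 78 af]
D1: mem[0x12..0x15] <- [d9 cf d2 d1]
D2: mem[0x18..0x1b] <- [51 bb 36 28]
D3: mem[0x01..0x08] <- [89 ec 5f cf d9 cf d2 d1]
D4: mem[0x00..0x03] <- [ec 5f cf d9]
query mem[0x10]=0x5f, mem[0x1a]=0x36, mem[0x08]=0xd1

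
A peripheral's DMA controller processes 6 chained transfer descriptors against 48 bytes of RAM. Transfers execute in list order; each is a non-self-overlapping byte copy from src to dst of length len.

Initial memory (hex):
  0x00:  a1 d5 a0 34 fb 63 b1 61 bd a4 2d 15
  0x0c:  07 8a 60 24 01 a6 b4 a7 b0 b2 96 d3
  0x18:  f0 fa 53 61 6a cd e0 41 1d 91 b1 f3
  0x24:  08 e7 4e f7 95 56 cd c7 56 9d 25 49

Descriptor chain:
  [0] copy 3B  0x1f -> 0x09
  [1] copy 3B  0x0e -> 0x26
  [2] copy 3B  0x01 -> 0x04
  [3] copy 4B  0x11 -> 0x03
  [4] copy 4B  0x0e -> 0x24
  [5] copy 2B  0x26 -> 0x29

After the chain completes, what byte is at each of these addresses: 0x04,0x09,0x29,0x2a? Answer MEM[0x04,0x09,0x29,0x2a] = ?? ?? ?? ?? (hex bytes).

MEM[0x04,0x09,0x29,0x2a] = b4 41 01 a6

#0 dst[0x09+3] := {0x41,0x1d,0x91}
#1 dst[0x26+3] := {0x60,0x24,0x01}
#2 dst[0x04+3] := {0xd5,0xa0,0x34}
#3 dst[0x03+4] := {0xa6,0xb4,0xa7,0xb0}
#4 dst[0x24+4] := {0x60,0x24,0x01,0xa6}
#5 dst[0x29+2] := {0x01,0xa6}
query mem[0x04]=0xb4, mem[0x09]=0x41, mem[0x29]=0x01, mem[0x2a]=0xa6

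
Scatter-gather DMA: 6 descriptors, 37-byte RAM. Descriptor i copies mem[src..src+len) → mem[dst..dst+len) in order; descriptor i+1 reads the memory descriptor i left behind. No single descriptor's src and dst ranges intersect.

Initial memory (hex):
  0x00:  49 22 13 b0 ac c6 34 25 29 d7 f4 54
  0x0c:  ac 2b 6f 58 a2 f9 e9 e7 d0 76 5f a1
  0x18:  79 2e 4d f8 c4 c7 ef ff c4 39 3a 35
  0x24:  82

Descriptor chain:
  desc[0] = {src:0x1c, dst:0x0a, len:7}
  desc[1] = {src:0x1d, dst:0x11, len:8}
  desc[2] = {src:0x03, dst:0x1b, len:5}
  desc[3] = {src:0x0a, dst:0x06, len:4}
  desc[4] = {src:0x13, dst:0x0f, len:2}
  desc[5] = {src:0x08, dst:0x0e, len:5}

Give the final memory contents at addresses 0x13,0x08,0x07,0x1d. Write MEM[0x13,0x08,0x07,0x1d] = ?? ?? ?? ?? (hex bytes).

MEM[0x13,0x08,0x07,0x1d] = ff ef c7 c6

D0: mem[0x0a..0x10] <- [c4 c7 ef ff c4 39 3a]
D1: mem[0x11..0x18] <- [c7 ef ff c4 39 3a 35 82]
D2: mem[0x1b..0x1f] <- [b0 ac c6 34 25]
D3: mem[0x06..0x09] <- [c4 c7 ef ff]
D4: mem[0x0f..0x10] <- [ff c4]
D5: mem[0x0e..0x12] <- [ef ff c4 c7 ef]
query mem[0x13]=0xff, mem[0x08]=0xef, mem[0x07]=0xc7, mem[0x1d]=0xc6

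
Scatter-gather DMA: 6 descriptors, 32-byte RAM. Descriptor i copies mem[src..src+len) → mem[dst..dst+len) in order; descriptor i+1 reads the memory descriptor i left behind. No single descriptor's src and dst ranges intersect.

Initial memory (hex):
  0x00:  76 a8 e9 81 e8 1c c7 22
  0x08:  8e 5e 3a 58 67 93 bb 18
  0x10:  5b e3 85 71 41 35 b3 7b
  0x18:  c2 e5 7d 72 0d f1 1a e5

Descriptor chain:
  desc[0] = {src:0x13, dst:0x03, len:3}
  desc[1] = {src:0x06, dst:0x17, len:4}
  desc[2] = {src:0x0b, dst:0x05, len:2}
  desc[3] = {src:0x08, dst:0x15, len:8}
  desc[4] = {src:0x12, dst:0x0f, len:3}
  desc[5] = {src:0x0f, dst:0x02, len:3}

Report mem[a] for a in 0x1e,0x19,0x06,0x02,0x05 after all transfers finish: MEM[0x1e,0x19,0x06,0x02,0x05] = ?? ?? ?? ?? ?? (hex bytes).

MEM[0x1e,0x19,0x06,0x02,0x05] = 1a 67 67 85 58

#0 dst[0x03+3] := {0x71,0x41,0x35}
#1 dst[0x17+4] := {0xc7,0x22,0x8e,0x5e}
#2 dst[0x05+2] := {0x58,0x67}
#3 dst[0x15+8] := {0x8e,0x5e,0x3a,0x58,0x67,0x93,0xbb,0x18}
#4 dst[0x0f+3] := {0x85,0x71,0x41}
#5 dst[0x02+3] := {0x85,0x71,0x41}
query mem[0x1e]=0x1a, mem[0x19]=0x67, mem[0x06]=0x67, mem[0x02]=0x85, mem[0x05]=0x58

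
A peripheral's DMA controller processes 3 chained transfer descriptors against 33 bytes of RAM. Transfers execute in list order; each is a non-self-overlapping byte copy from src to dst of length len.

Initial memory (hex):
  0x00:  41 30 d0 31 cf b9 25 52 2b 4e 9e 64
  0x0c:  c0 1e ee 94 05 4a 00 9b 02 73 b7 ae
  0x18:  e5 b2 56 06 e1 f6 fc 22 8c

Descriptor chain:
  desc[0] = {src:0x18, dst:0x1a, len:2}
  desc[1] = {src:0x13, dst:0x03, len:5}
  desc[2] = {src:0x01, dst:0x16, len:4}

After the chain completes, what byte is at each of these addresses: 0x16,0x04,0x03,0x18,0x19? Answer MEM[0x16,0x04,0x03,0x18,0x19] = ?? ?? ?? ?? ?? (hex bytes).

MEM[0x16,0x04,0x03,0x18,0x19] = 30 02 9b 9b 02

[0] 0x18->0x1a len=2 : e5 b2
[1] 0x13->0x03 len=5 : 9b 02 73 b7 ae
[2] 0x01->0x16 len=4 : 30 d0 9b 02
query mem[0x16]=0x30, mem[0x04]=0x02, mem[0x03]=0x9b, mem[0x18]=0x9b, mem[0x19]=0x02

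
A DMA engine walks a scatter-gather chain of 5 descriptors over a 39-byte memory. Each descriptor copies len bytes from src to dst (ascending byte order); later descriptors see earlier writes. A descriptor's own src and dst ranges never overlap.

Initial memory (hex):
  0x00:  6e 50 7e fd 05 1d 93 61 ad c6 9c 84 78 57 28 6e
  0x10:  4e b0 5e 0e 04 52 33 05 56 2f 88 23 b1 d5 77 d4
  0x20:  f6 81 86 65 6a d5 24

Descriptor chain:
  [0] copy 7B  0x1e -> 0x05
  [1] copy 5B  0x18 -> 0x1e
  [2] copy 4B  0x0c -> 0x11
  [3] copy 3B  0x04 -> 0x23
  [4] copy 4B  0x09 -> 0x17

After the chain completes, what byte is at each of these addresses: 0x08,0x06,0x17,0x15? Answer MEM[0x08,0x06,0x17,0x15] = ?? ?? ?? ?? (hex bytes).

D0: mem[0x05..0x0b] <- [77 d4 f6 81 86 65 6a]
D1: mem[0x1e..0x22] <- [56 2f 88 23 b1]
D2: mem[0x11..0x14] <- [78 57 28 6e]
D3: mem[0x23..0x25] <- [05 77 d4]
D4: mem[0x17..0x1a] <- [86 65 6a 78]
query mem[0x08]=0x81, mem[0x06]=0xd4, mem[0x17]=0x86, mem[0x15]=0x52

MEM[0x08,0x06,0x17,0x15] = 81 d4 86 52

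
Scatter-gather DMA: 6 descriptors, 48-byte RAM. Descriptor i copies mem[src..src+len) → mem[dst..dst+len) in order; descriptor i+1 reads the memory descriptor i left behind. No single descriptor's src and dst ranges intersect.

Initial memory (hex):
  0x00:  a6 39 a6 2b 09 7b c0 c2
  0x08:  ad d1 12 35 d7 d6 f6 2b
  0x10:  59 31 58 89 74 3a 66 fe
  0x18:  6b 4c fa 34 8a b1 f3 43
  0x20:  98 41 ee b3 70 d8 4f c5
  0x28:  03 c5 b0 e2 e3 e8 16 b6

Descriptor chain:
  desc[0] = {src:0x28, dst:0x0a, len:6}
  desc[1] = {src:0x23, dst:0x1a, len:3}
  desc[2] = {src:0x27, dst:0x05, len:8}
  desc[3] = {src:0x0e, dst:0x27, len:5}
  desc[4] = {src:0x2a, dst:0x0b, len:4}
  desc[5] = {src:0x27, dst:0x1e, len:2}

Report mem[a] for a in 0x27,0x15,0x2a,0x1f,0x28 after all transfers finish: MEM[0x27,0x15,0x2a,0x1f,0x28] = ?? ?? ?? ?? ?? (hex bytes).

MEM[0x27,0x15,0x2a,0x1f,0x28] = e3 3a 31 e8 e8

  after D0: wrote 6B at 0x0a = 03c5b0e2e3e8
  after D1: wrote 3B at 0x1a = b370d8
  after D2: wrote 8B at 0x05 = c503c5b0e2e3e816
  after D3: wrote 5B at 0x27 = e3e8593158
  after D4: wrote 4B at 0x0b = 3158e3e8
  after D5: wrote 2B at 0x1e = e3e8
query mem[0x27]=0xe3, mem[0x15]=0x3a, mem[0x2a]=0x31, mem[0x1f]=0xe8, mem[0x28]=0xe8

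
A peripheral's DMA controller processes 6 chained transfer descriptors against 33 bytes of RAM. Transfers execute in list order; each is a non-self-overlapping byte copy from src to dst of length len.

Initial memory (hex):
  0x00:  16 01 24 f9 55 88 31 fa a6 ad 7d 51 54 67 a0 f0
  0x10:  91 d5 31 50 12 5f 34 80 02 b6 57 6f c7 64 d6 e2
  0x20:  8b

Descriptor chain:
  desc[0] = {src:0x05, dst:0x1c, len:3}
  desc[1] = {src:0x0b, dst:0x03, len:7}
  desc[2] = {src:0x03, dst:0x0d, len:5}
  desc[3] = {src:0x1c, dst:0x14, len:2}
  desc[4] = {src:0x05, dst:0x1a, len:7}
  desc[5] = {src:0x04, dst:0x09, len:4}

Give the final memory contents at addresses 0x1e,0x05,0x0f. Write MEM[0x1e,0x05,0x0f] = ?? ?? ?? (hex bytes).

#0 dst[0x1c+3] := {0x88,0x31,0xfa}
#1 dst[0x03+7] := {0x51,0x54,0x67,0xa0,0xf0,0x91,0xd5}
#2 dst[0x0d+5] := {0x51,0x54,0x67,0xa0,0xf0}
#3 dst[0x14+2] := {0x88,0x31}
#4 dst[0x1a+7] := {0x67,0xa0,0xf0,0x91,0xd5,0x7d,0x51}
#5 dst[0x09+4] := {0x54,0x67,0xa0,0xf0}
query mem[0x1e]=0xd5, mem[0x05]=0x67, mem[0x0f]=0x67

MEM[0x1e,0x05,0x0f] = d5 67 67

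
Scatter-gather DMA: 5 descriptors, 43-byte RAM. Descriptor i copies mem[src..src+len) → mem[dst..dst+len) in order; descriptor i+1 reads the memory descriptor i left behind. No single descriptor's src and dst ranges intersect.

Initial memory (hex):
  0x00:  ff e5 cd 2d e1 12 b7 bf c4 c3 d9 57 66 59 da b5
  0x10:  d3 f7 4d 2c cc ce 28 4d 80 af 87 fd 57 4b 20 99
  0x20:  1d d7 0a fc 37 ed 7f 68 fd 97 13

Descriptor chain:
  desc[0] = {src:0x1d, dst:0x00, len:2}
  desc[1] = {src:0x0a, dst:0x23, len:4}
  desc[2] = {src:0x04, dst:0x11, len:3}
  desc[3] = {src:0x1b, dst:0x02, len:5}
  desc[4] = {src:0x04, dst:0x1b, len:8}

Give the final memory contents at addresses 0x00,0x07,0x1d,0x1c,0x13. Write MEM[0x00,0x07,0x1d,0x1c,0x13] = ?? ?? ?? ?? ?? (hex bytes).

MEM[0x00,0x07,0x1d,0x1c,0x13] = 4b bf 99 20 b7

D0: mem[0x00..0x01] <- [4b 20]
D1: mem[0x23..0x26] <- [d9 57 66 59]
D2: mem[0x11..0x13] <- [e1 12 b7]
D3: mem[0x02..0x06] <- [fd 57 4b 20 99]
D4: mem[0x1b..0x22] <- [4b 20 99 bf c4 c3 d9 57]
query mem[0x00]=0x4b, mem[0x07]=0xbf, mem[0x1d]=0x99, mem[0x1c]=0x20, mem[0x13]=0xb7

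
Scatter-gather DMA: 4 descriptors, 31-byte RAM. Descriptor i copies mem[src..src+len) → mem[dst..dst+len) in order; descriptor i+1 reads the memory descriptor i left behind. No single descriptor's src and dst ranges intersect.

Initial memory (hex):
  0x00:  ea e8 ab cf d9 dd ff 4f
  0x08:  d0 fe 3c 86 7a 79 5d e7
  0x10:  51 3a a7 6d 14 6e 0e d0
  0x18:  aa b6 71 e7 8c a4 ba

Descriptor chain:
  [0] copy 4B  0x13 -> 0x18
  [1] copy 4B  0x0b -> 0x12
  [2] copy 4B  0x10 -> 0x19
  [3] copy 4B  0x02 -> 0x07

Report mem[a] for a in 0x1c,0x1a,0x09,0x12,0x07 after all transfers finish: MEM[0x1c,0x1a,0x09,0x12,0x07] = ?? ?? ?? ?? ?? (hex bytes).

MEM[0x1c,0x1a,0x09,0x12,0x07] = 7a 3a d9 86 ab

#0 dst[0x18+4] := {0x6d,0x14,0x6e,0x0e}
#1 dst[0x12+4] := {0x86,0x7a,0x79,0x5d}
#2 dst[0x19+4] := {0x51,0x3a,0x86,0x7a}
#3 dst[0x07+4] := {0xab,0xcf,0xd9,0xdd}
query mem[0x1c]=0x7a, mem[0x1a]=0x3a, mem[0x09]=0xd9, mem[0x12]=0x86, mem[0x07]=0xab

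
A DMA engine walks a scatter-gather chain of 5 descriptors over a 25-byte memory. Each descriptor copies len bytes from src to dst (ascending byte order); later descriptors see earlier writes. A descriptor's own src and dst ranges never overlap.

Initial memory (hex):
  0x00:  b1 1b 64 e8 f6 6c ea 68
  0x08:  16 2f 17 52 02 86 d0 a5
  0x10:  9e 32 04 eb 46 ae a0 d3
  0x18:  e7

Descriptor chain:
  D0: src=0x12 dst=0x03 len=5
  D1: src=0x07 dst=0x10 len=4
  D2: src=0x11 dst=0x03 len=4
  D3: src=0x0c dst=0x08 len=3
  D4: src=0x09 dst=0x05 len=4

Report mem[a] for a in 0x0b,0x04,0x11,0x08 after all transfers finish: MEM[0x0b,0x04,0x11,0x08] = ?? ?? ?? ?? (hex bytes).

MEM[0x0b,0x04,0x11,0x08] = 52 2f 16 02

  after D0: wrote 5B at 0x03 = 04eb46aea0
  after D1: wrote 4B at 0x10 = a0162f17
  after D2: wrote 4B at 0x03 = 162f1746
  after D3: wrote 3B at 0x08 = 0286d0
  after D4: wrote 4B at 0x05 = 86d05202
query mem[0x0b]=0x52, mem[0x04]=0x2f, mem[0x11]=0x16, mem[0x08]=0x02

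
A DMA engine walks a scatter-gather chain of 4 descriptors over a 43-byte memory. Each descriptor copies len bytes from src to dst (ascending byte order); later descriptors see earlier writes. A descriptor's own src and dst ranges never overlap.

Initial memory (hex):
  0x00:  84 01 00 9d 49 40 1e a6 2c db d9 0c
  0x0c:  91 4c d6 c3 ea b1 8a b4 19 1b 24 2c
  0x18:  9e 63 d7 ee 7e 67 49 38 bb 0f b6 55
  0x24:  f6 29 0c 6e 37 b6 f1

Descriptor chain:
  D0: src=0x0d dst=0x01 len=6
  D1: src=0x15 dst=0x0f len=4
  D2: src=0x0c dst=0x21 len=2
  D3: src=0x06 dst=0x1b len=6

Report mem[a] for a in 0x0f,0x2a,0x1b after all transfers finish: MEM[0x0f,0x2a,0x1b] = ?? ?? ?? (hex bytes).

D0: mem[0x01..0x06] <- [4c d6 c3 ea b1 8a]
D1: mem[0x0f..0x12] <- [1b 24 2c 9e]
D2: mem[0x21..0x22] <- [91 4c]
D3: mem[0x1b..0x20] <- [8a a6 2c db d9 0c]
query mem[0x0f]=0x1b, mem[0x2a]=0xf1, mem[0x1b]=0x8a

MEM[0x0f,0x2a,0x1b] = 1b f1 8a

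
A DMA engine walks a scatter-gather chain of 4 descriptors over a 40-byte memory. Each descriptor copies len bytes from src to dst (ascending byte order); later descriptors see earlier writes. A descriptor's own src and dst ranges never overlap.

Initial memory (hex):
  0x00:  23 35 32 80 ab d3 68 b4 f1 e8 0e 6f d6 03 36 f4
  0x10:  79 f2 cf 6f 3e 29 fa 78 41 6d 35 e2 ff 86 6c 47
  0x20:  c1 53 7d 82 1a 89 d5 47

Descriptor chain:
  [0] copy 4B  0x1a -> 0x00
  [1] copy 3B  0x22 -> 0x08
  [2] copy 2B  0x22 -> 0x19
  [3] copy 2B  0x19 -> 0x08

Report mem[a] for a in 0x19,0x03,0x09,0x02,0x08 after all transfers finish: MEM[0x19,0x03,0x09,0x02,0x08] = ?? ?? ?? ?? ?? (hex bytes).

MEM[0x19,0x03,0x09,0x02,0x08] = 7d 86 82 ff 7d

[0] 0x1a->0x00 len=4 : 35 e2 ff 86
[1] 0x22->0x08 len=3 : 7d 82 1a
[2] 0x22->0x19 len=2 : 7d 82
[3] 0x19->0x08 len=2 : 7d 82
query mem[0x19]=0x7d, mem[0x03]=0x86, mem[0x09]=0x82, mem[0x02]=0xff, mem[0x08]=0x7d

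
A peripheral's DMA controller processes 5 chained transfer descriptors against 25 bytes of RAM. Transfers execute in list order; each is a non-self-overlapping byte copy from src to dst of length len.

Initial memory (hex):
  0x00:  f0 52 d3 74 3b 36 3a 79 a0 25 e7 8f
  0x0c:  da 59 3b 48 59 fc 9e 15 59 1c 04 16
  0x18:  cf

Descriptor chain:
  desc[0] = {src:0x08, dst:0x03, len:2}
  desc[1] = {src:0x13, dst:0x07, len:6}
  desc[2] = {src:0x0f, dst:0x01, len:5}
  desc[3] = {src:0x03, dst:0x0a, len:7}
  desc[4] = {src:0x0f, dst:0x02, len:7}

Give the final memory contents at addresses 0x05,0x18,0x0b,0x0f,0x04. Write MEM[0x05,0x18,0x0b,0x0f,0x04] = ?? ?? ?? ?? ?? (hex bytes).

MEM[0x05,0x18,0x0b,0x0f,0x04] = 9e cf 9e 59 fc

D0: mem[0x03..0x04] <- [a0 25]
D1: mem[0x07..0x0c] <- [15 59 1c 04 16 cf]
D2: mem[0x01..0x05] <- [48 59 fc 9e 15]
D3: mem[0x0a..0x10] <- [fc 9e 15 3a 15 59 1c]
D4: mem[0x02..0x08] <- [59 1c fc 9e 15 59 1c]
query mem[0x05]=0x9e, mem[0x18]=0xcf, mem[0x0b]=0x9e, mem[0x0f]=0x59, mem[0x04]=0xfc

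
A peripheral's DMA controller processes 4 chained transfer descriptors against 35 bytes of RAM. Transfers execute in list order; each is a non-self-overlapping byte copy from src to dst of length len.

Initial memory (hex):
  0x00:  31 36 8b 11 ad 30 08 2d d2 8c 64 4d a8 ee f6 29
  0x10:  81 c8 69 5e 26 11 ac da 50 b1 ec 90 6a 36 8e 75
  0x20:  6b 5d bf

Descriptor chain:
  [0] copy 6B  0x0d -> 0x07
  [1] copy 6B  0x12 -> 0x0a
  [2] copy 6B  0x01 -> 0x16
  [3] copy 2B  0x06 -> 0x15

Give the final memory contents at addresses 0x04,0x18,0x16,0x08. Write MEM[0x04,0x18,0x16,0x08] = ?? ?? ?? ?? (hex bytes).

D0: mem[0x07..0x0c] <- [ee f6 29 81 c8 69]
D1: mem[0x0a..0x0f] <- [69 5e 26 11 ac da]
D2: mem[0x16..0x1b] <- [36 8b 11 ad 30 08]
D3: mem[0x15..0x16] <- [08 ee]
query mem[0x04]=0xad, mem[0x18]=0x11, mem[0x16]=0xee, mem[0x08]=0xf6

MEM[0x04,0x18,0x16,0x08] = ad 11 ee f6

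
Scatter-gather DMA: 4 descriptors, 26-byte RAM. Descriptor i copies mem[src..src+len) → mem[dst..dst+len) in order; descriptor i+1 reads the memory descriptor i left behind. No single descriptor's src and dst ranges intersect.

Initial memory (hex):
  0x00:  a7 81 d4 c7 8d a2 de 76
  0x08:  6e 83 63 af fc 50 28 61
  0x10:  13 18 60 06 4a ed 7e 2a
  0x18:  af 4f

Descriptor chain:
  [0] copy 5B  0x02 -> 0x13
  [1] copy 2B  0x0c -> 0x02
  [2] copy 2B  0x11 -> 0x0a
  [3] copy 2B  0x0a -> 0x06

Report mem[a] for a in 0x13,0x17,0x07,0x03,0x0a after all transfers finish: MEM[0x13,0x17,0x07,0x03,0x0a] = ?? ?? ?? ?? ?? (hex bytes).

  after D0: wrote 5B at 0x13 = d4c78da2de
  after D1: wrote 2B at 0x02 = fc50
  after D2: wrote 2B at 0x0a = 1860
  after D3: wrote 2B at 0x06 = 1860
query mem[0x13]=0xd4, mem[0x17]=0xde, mem[0x07]=0x60, mem[0x03]=0x50, mem[0x0a]=0x18

MEM[0x13,0x17,0x07,0x03,0x0a] = d4 de 60 50 18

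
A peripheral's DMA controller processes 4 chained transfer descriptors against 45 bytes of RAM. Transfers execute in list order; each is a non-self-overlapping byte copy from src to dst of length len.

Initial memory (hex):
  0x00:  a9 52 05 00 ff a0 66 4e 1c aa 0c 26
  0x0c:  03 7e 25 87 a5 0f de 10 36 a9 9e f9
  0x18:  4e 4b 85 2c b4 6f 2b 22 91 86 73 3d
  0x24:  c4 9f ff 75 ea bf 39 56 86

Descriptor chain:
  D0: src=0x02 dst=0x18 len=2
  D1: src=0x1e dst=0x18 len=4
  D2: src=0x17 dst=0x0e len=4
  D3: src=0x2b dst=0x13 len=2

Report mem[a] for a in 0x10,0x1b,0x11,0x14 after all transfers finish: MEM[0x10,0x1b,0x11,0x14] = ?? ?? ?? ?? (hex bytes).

MEM[0x10,0x1b,0x11,0x14] = 22 86 91 86

D0: mem[0x18..0x19] <- [05 00]
D1: mem[0x18..0x1b] <- [2b 22 91 86]
D2: mem[0x0e..0x11] <- [f9 2b 22 91]
D3: mem[0x13..0x14] <- [56 86]
query mem[0x10]=0x22, mem[0x1b]=0x86, mem[0x11]=0x91, mem[0x14]=0x86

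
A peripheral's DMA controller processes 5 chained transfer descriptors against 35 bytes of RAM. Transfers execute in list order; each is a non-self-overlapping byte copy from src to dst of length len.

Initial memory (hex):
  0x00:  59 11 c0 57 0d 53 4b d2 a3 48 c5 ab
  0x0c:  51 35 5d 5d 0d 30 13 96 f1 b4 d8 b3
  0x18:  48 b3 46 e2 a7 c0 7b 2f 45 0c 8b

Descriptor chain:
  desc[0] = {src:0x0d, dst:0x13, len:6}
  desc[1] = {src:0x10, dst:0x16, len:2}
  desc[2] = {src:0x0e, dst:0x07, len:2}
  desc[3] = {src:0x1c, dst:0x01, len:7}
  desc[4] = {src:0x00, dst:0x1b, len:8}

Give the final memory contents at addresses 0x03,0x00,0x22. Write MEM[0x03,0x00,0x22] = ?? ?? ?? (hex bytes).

MEM[0x03,0x00,0x22] = 7b 59 8b

[0] 0x0d->0x13 len=6 : 35 5d 5d 0d 30 13
[1] 0x10->0x16 len=2 : 0d 30
[2] 0x0e->0x07 len=2 : 5d 5d
[3] 0x1c->0x01 len=7 : a7 c0 7b 2f 45 0c 8b
[4] 0x00->0x1b len=8 : 59 a7 c0 7b 2f 45 0c 8b
query mem[0x03]=0x7b, mem[0x00]=0x59, mem[0x22]=0x8b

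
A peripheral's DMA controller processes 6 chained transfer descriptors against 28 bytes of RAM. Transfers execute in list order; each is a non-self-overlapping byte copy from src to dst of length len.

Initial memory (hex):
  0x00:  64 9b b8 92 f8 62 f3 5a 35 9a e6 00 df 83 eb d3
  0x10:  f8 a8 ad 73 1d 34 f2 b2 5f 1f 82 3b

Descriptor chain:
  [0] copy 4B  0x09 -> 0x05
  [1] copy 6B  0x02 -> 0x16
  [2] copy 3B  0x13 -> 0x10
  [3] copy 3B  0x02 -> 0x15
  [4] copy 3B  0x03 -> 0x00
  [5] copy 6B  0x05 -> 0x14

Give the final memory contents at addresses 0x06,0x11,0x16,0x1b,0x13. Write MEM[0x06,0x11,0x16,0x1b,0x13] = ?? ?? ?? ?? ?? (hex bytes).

D0: mem[0x05..0x08] <- [9a e6 00 df]
D1: mem[0x16..0x1b] <- [b8 92 f8 9a e6 00]
D2: mem[0x10..0x12] <- [73 1d 34]
D3: mem[0x15..0x17] <- [b8 92 f8]
D4: mem[0x00..0x02] <- [92 f8 9a]
D5: mem[0x14..0x19] <- [9a e6 00 df 9a e6]
query mem[0x06]=0xe6, mem[0x11]=0x1d, mem[0x16]=0x00, mem[0x1b]=0x00, mem[0x13]=0x73

MEM[0x06,0x11,0x16,0x1b,0x13] = e6 1d 00 00 73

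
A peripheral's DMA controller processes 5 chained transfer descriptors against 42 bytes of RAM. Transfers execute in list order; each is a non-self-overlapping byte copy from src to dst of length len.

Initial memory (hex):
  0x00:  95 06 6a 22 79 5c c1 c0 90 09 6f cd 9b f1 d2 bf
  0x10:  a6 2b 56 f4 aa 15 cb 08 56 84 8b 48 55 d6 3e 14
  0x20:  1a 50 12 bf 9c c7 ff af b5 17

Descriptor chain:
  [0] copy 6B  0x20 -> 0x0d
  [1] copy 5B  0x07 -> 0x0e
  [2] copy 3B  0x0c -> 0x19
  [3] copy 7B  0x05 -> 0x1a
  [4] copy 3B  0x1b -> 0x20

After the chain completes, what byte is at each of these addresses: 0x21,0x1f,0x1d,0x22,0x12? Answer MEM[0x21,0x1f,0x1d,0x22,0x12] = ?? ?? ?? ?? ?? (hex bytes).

  after D0: wrote 6B at 0x0d = 1a5012bf9cc7
  after D1: wrote 5B at 0x0e = c090096fcd
  after D2: wrote 3B at 0x19 = 9b1ac0
  after D3: wrote 7B at 0x1a = 5cc1c090096fcd
  after D4: wrote 3B at 0x20 = c1c090
query mem[0x21]=0xc0, mem[0x1f]=0x6f, mem[0x1d]=0x90, mem[0x22]=0x90, mem[0x12]=0xcd

MEM[0x21,0x1f,0x1d,0x22,0x12] = c0 6f 90 90 cd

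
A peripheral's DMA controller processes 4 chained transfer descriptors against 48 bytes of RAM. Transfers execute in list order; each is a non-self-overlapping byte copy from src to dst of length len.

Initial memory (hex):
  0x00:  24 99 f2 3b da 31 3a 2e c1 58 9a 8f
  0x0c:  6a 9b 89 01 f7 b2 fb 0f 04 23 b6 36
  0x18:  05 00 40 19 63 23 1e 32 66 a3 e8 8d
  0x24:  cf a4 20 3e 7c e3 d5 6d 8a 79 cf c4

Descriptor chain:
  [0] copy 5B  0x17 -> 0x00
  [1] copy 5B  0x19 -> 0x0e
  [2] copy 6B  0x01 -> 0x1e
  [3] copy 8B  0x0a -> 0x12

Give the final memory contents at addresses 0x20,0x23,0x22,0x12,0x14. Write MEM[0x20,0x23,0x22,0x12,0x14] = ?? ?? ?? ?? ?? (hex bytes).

D0: mem[0x00..0x04] <- [36 05 00 40 19]
D1: mem[0x0e..0x12] <- [00 40 19 63 23]
D2: mem[0x1e..0x23] <- [05 00 40 19 31 3a]
D3: mem[0x12..0x19] <- [9a 8f 6a 9b 00 40 19 63]
query mem[0x20]=0x40, mem[0x23]=0x3a, mem[0x22]=0x31, mem[0x12]=0x9a, mem[0x14]=0x6a

MEM[0x20,0x23,0x22,0x12,0x14] = 40 3a 31 9a 6a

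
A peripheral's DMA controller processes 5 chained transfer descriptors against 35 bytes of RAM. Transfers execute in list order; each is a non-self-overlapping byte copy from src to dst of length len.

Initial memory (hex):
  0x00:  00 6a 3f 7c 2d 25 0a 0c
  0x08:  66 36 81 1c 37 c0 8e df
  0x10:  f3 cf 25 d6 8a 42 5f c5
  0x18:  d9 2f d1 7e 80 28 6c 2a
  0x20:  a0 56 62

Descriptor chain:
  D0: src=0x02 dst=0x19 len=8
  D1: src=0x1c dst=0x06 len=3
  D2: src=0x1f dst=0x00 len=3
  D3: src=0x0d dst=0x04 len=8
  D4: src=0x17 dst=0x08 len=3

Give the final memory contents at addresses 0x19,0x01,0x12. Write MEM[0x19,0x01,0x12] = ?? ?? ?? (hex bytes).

MEM[0x19,0x01,0x12] = 3f 36 25

  after D0: wrote 8B at 0x19 = 3f7c2d250a0c6636
  after D1: wrote 3B at 0x06 = 250a0c
  after D2: wrote 3B at 0x00 = 663656
  after D3: wrote 8B at 0x04 = c08edff3cf25d68a
  after D4: wrote 3B at 0x08 = c5d93f
query mem[0x19]=0x3f, mem[0x01]=0x36, mem[0x12]=0x25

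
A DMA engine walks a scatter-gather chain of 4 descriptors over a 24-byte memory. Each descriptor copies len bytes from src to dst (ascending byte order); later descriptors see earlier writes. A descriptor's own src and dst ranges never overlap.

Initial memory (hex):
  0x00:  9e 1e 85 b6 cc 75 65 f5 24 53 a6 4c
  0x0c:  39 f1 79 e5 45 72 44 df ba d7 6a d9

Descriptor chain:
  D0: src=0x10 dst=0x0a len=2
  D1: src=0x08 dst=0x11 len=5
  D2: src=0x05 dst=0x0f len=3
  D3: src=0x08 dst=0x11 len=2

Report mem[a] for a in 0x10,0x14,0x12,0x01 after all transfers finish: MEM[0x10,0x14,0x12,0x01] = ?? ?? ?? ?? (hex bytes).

D0: mem[0x0a..0x0b] <- [45 72]
D1: mem[0x11..0x15] <- [24 53 45 72 39]
D2: mem[0x0f..0x11] <- [75 65 f5]
D3: mem[0x11..0x12] <- [24 53]
query mem[0x10]=0x65, mem[0x14]=0x72, mem[0x12]=0x53, mem[0x01]=0x1e

MEM[0x10,0x14,0x12,0x01] = 65 72 53 1e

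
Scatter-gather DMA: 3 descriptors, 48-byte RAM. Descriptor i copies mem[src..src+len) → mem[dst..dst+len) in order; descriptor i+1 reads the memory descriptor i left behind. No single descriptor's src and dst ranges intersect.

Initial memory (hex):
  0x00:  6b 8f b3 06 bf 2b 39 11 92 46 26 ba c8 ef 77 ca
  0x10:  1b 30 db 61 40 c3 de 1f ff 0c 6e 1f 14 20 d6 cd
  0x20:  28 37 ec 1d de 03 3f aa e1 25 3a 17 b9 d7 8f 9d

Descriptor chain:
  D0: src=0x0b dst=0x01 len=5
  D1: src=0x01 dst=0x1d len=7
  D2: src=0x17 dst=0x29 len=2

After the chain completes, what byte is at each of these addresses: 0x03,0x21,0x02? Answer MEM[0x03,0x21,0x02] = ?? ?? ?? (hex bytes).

MEM[0x03,0x21,0x02] = ef ca c8

  after D0: wrote 5B at 0x01 = bac8ef77ca
  after D1: wrote 7B at 0x1d = bac8ef77ca3911
  after D2: wrote 2B at 0x29 = 1fff
query mem[0x03]=0xef, mem[0x21]=0xca, mem[0x02]=0xc8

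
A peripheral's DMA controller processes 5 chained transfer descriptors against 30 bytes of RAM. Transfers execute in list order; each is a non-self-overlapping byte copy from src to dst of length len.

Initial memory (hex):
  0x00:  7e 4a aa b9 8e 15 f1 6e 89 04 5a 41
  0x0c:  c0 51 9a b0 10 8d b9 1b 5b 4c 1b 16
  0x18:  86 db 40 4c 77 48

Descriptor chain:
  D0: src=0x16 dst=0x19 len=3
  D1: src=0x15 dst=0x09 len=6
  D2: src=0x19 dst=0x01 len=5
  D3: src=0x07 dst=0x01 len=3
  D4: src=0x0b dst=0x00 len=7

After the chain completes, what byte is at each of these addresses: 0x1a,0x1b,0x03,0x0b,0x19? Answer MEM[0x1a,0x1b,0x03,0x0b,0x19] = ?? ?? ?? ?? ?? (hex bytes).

MEM[0x1a,0x1b,0x03,0x0b,0x19] = 16 86 16 16 1b

#0 dst[0x19+3] := {0x1b,0x16,0x86}
#1 dst[0x09+6] := {0x4c,0x1b,0x16,0x86,0x1b,0x16}
#2 dst[0x01+5] := {0x1b,0x16,0x86,0x77,0x48}
#3 dst[0x01+3] := {0x6e,0x89,0x4c}
#4 dst[0x00+7] := {0x16,0x86,0x1b,0x16,0xb0,0x10,0x8d}
query mem[0x1a]=0x16, mem[0x1b]=0x86, mem[0x03]=0x16, mem[0x0b]=0x16, mem[0x19]=0x1b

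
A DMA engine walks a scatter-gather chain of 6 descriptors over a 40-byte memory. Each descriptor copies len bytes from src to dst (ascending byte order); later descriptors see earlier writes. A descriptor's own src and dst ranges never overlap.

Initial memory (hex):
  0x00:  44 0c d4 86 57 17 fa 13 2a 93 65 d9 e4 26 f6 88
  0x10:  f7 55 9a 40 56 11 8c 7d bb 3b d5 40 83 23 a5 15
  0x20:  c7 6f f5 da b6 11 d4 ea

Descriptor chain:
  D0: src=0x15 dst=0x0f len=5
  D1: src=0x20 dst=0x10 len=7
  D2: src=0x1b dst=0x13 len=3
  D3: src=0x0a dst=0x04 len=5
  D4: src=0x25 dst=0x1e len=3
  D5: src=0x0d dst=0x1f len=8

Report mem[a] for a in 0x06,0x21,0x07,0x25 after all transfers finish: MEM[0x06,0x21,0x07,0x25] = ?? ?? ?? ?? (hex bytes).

MEM[0x06,0x21,0x07,0x25] = e4 11 26 40

D0: mem[0x0f..0x13] <- [11 8c 7d bb 3b]
D1: mem[0x10..0x16] <- [c7 6f f5 da b6 11 d4]
D2: mem[0x13..0x15] <- [40 83 23]
D3: mem[0x04..0x08] <- [65 d9 e4 26 f6]
D4: mem[0x1e..0x20] <- [11 d4 ea]
D5: mem[0x1f..0x26] <- [26 f6 11 c7 6f f5 40 83]
query mem[0x06]=0xe4, mem[0x21]=0x11, mem[0x07]=0x26, mem[0x25]=0x40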